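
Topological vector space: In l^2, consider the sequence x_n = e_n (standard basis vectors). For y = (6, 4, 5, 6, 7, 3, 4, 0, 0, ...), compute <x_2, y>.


x_2 = e_2 is the standard basis vector with 1 in position 2.
<x_2, y> = y_2 = 4
As n -> infinity, <x_n, y> -> 0, confirming weak convergence of (x_n) to 0.

4


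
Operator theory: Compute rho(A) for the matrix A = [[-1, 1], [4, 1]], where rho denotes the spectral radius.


For a 2x2 matrix, eigenvalues satisfy lambda^2 - (trace)*lambda + det = 0
trace = -1 + 1 = 0
det = -1*1 - 1*4 = -5
discriminant = 0^2 - 4*(-5) = 20
spectral radius = max |eigenvalue| = 2.2361

2.2361


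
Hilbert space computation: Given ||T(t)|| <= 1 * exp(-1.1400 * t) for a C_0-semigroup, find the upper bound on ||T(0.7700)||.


||T(0.7700)|| <= 1 * exp(-1.1400 * 0.7700)
= 1 * exp(-0.8778)
= 1 * 0.4157
= 0.4157

0.4157


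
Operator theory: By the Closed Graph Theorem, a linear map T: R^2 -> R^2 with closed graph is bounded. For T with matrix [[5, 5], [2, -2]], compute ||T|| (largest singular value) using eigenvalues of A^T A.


A^T A = [[29, 21], [21, 29]]
trace(A^T A) = 58, det(A^T A) = 400
discriminant = 58^2 - 4*400 = 1764
Largest eigenvalue of A^T A = (trace + sqrt(disc))/2 = 50.0000
||T|| = sqrt(50.0000) = 7.0711

7.0711


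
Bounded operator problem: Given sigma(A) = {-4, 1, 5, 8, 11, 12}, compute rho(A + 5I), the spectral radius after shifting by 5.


Spectrum of A + 5I = {1, 6, 10, 13, 16, 17}
Spectral radius = max |lambda| over the shifted spectrum
= max(1, 6, 10, 13, 16, 17) = 17

17


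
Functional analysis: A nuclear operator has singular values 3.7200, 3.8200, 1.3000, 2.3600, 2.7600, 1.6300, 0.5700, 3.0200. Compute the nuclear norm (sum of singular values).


The nuclear norm is the sum of all singular values.
||T||_1 = 3.7200 + 3.8200 + 1.3000 + 2.3600 + 2.7600 + 1.6300 + 0.5700 + 3.0200
= 19.1800

19.1800


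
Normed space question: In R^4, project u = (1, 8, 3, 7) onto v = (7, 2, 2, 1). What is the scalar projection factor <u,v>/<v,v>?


Computing <u,v> = 1*7 + 8*2 + 3*2 + 7*1 = 36
Computing <v,v> = 7^2 + 2^2 + 2^2 + 1^2 = 58
Projection coefficient = 36/58 = 0.6207

0.6207


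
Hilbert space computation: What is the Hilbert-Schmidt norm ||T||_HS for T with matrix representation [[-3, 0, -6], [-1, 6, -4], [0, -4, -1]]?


The Hilbert-Schmidt norm is sqrt(sum of squares of all entries).
Sum of squares = (-3)^2 + 0^2 + (-6)^2 + (-1)^2 + 6^2 + (-4)^2 + 0^2 + (-4)^2 + (-1)^2
= 9 + 0 + 36 + 1 + 36 + 16 + 0 + 16 + 1 = 115
||T||_HS = sqrt(115) = 10.7238

10.7238


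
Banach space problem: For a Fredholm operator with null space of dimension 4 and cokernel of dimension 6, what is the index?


The Fredholm index is defined as ind(T) = dim(ker T) - dim(coker T)
= 4 - 6
= -2

-2


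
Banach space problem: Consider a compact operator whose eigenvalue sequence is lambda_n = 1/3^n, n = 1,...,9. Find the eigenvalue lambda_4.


The eigenvalue formula gives lambda_4 = 1/3^4
= 1/81
= 0.0123

0.0123


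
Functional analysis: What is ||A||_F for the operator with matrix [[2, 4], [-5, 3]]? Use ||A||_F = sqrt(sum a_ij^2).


||A||_F^2 = sum a_ij^2
= 2^2 + 4^2 + (-5)^2 + 3^2
= 4 + 16 + 25 + 9 = 54
||A||_F = sqrt(54) = 7.3485

7.3485


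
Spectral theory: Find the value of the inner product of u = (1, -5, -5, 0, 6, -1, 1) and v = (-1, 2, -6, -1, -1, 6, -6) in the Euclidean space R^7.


Computing the standard inner product <u, v> = sum u_i * v_i
= 1*-1 + -5*2 + -5*-6 + 0*-1 + 6*-1 + -1*6 + 1*-6
= -1 + -10 + 30 + 0 + -6 + -6 + -6
= 1

1


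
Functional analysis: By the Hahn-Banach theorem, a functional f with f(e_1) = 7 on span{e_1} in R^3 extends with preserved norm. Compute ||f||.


The norm of f is given by ||f|| = sup_{||x||=1} |f(x)|.
On span{e_1}, ||e_1|| = 1, so ||f|| = |f(e_1)| / ||e_1||
= |7| / 1 = 7.0000

7.0000


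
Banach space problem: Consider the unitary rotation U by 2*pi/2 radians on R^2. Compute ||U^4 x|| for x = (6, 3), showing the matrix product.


U is a rotation by theta = 2*pi/2
U^4 = rotation by 4*theta = 8*pi/2 = 0*pi/2 (mod 2*pi)
cos(0*pi/2) = 1.0000, sin(0*pi/2) = 0.0000
U^4 x = (1.0000 * 6 - 0.0000 * 3, 0.0000 * 6 + 1.0000 * 3)
= (6.0000, 3.0000)
||U^4 x|| = sqrt(6.0000^2 + 3.0000^2) = sqrt(45.0000) = 6.7082

6.7082


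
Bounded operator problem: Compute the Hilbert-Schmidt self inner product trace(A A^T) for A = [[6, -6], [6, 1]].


trace(A * A^T) = sum of squares of all entries
= 6^2 + (-6)^2 + 6^2 + 1^2
= 36 + 36 + 36 + 1
= 109

109


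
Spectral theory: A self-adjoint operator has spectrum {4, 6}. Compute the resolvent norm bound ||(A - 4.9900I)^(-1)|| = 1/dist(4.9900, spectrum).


dist(4.9900, {4, 6}) = min(|4.9900 - 4|, |4.9900 - 6|)
= min(0.9900, 1.0100) = 0.9900
Resolvent bound = 1/0.9900 = 1.0101

1.0101


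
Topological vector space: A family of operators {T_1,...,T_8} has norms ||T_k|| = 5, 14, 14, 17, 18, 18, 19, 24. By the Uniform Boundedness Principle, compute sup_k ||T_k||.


By the Uniform Boundedness Principle, the supremum of norms is finite.
sup_k ||T_k|| = max(5, 14, 14, 17, 18, 18, 19, 24) = 24

24


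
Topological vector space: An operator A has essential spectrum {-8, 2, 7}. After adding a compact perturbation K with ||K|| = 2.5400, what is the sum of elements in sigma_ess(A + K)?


By Weyl's theorem, the essential spectrum is invariant under compact perturbations.
sigma_ess(A + K) = sigma_ess(A) = {-8, 2, 7}
Sum = -8 + 2 + 7 = 1

1


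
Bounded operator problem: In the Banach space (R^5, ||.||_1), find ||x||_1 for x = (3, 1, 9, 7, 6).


The l^1 norm equals the sum of absolute values of all components.
||x||_1 = 3 + 1 + 9 + 7 + 6
= 26

26.0000


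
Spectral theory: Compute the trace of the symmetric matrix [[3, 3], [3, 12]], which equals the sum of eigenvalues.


For a self-adjoint (symmetric) matrix, the eigenvalues are real.
The sum of eigenvalues equals the trace of the matrix.
trace = 3 + 12 = 15

15


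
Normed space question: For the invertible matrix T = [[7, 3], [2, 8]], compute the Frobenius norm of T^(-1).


det(T) = 7*8 - 3*2 = 50
T^(-1) = (1/50) * [[8, -3], [-2, 7]] = [[0.1600, -0.0600], [-0.0400, 0.1400]]
||T^(-1)||_F^2 = 0.1600^2 + (-0.0600)^2 + (-0.0400)^2 + 0.1400^2 = 0.0504
||T^(-1)||_F = sqrt(0.0504) = 0.2245

0.2245


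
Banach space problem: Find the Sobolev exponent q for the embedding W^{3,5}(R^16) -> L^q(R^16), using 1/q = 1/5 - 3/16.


Using the Sobolev embedding formula: 1/q = 1/p - k/n
1/q = 1/5 - 3/16 = 1/80
q = 1/(1/80) = 80

80.0000


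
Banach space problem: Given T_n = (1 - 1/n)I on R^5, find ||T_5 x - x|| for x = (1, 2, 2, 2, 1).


T_5 x - x = (1 - 1/5)x - x = -x/5
||x|| = sqrt(14) = 3.7417
||T_5 x - x|| = ||x||/5 = 3.7417/5 = 0.7483

0.7483


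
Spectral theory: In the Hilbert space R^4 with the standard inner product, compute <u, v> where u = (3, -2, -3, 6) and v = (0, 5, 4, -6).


Computing the standard inner product <u, v> = sum u_i * v_i
= 3*0 + -2*5 + -3*4 + 6*-6
= 0 + -10 + -12 + -36
= -58

-58


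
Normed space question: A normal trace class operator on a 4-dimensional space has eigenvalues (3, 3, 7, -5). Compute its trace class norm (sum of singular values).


For a normal operator, singular values equal |eigenvalues|.
Trace norm = sum |lambda_i| = 3 + 3 + 7 + 5
= 18

18


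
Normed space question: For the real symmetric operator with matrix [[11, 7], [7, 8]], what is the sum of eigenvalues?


For a self-adjoint (symmetric) matrix, the eigenvalues are real.
The sum of eigenvalues equals the trace of the matrix.
trace = 11 + 8 = 19

19


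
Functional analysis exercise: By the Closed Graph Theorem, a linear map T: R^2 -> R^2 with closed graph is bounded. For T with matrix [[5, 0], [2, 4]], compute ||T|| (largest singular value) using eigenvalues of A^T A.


A^T A = [[29, 8], [8, 16]]
trace(A^T A) = 45, det(A^T A) = 400
discriminant = 45^2 - 4*400 = 425
Largest eigenvalue of A^T A = (trace + sqrt(disc))/2 = 32.8078
||T|| = sqrt(32.8078) = 5.7278

5.7278


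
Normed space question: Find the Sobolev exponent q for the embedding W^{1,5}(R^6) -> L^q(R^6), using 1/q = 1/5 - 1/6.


Using the Sobolev embedding formula: 1/q = 1/p - k/n
1/q = 1/5 - 1/6 = 1/30
q = 1/(1/30) = 30

30.0000


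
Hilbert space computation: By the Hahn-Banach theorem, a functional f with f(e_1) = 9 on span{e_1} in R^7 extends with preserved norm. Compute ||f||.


The norm of f is given by ||f|| = sup_{||x||=1} |f(x)|.
On span{e_1}, ||e_1|| = 1, so ||f|| = |f(e_1)| / ||e_1||
= |9| / 1 = 9.0000

9.0000


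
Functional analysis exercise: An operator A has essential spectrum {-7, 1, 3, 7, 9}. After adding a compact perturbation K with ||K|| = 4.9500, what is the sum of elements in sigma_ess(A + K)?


By Weyl's theorem, the essential spectrum is invariant under compact perturbations.
sigma_ess(A + K) = sigma_ess(A) = {-7, 1, 3, 7, 9}
Sum = -7 + 1 + 3 + 7 + 9 = 13

13


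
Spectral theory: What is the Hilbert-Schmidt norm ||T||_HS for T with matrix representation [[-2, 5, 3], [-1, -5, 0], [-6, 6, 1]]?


The Hilbert-Schmidt norm is sqrt(sum of squares of all entries).
Sum of squares = (-2)^2 + 5^2 + 3^2 + (-1)^2 + (-5)^2 + 0^2 + (-6)^2 + 6^2 + 1^2
= 4 + 25 + 9 + 1 + 25 + 0 + 36 + 36 + 1 = 137
||T||_HS = sqrt(137) = 11.7047

11.7047


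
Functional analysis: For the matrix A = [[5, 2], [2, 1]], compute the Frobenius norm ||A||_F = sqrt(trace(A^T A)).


||A||_F^2 = sum a_ij^2
= 5^2 + 2^2 + 2^2 + 1^2
= 25 + 4 + 4 + 1 = 34
||A||_F = sqrt(34) = 5.8310

5.8310


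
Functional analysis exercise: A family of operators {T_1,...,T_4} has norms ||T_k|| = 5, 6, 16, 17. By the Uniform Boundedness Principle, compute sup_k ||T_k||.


By the Uniform Boundedness Principle, the supremum of norms is finite.
sup_k ||T_k|| = max(5, 6, 16, 17) = 17

17


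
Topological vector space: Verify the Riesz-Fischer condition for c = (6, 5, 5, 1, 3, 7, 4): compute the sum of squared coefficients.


sum |c_n|^2 = 6^2 + 5^2 + 5^2 + 1^2 + 3^2 + 7^2 + 4^2
= 36 + 25 + 25 + 1 + 9 + 49 + 16
= 161

161


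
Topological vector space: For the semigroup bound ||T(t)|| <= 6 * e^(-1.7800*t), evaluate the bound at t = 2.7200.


||T(2.7200)|| <= 6 * exp(-1.7800 * 2.7200)
= 6 * exp(-4.8416)
= 6 * 0.0079
= 0.0474

0.0474


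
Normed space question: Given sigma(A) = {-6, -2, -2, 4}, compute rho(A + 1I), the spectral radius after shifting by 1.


Spectrum of A + 1I = {-5, -1, -1, 5}
Spectral radius = max |lambda| over the shifted spectrum
= max(5, 1, 1, 5) = 5

5


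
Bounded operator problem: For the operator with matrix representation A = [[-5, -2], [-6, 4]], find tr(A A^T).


trace(A * A^T) = sum of squares of all entries
= (-5)^2 + (-2)^2 + (-6)^2 + 4^2
= 25 + 4 + 36 + 16
= 81

81


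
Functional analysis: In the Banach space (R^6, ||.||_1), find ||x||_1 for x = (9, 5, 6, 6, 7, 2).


The l^1 norm equals the sum of absolute values of all components.
||x||_1 = 9 + 5 + 6 + 6 + 7 + 2
= 35

35.0000


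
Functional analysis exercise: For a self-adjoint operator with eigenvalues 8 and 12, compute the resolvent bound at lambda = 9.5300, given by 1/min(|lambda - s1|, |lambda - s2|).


dist(9.5300, {8, 12}) = min(|9.5300 - 8|, |9.5300 - 12|)
= min(1.5300, 2.4700) = 1.5300
Resolvent bound = 1/1.5300 = 0.6536

0.6536


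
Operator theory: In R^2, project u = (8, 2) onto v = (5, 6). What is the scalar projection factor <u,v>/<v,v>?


Computing <u,v> = 8*5 + 2*6 = 52
Computing <v,v> = 5^2 + 6^2 = 61
Projection coefficient = 52/61 = 0.8525

0.8525


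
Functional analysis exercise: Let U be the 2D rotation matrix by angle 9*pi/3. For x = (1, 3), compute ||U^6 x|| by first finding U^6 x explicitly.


U is a rotation by theta = 9*pi/3
U^6 = rotation by 6*theta = 54*pi/3 = 0*pi/3 (mod 2*pi)
cos(0*pi/3) = 1.0000, sin(0*pi/3) = 0.0000
U^6 x = (1.0000 * 1 - 0.0000 * 3, 0.0000 * 1 + 1.0000 * 3)
= (1.0000, 3.0000)
||U^6 x|| = sqrt(1.0000^2 + 3.0000^2) = sqrt(10.0000) = 3.1623

3.1623


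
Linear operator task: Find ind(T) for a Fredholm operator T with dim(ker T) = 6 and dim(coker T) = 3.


The Fredholm index is defined as ind(T) = dim(ker T) - dim(coker T)
= 6 - 3
= 3

3


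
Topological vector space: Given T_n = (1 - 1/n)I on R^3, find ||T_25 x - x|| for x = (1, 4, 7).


T_25 x - x = (1 - 1/25)x - x = -x/25
||x|| = sqrt(66) = 8.1240
||T_25 x - x|| = ||x||/25 = 8.1240/25 = 0.3250

0.3250


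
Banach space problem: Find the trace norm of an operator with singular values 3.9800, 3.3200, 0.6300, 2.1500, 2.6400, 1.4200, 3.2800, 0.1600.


The nuclear norm is the sum of all singular values.
||T||_1 = 3.9800 + 3.3200 + 0.6300 + 2.1500 + 2.6400 + 1.4200 + 3.2800 + 0.1600
= 17.5800

17.5800


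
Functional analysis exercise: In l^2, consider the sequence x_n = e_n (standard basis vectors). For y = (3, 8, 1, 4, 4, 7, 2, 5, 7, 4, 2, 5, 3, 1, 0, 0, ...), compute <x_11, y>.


x_11 = e_11 is the standard basis vector with 1 in position 11.
<x_11, y> = y_11 = 2
As n -> infinity, <x_n, y> -> 0, confirming weak convergence of (x_n) to 0.

2


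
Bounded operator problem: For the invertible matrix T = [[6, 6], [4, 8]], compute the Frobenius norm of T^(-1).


det(T) = 6*8 - 6*4 = 24
T^(-1) = (1/24) * [[8, -6], [-4, 6]] = [[0.3333, -0.2500], [-0.1667, 0.2500]]
||T^(-1)||_F^2 = 0.3333^2 + (-0.2500)^2 + (-0.1667)^2 + 0.2500^2 = 0.2639
||T^(-1)||_F = sqrt(0.2639) = 0.5137

0.5137


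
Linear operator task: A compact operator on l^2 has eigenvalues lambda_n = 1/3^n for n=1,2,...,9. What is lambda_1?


The eigenvalue formula gives lambda_1 = 1/3^1
= 1/3
= 0.3333

0.3333


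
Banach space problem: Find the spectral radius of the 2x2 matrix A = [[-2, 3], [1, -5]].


For a 2x2 matrix, eigenvalues satisfy lambda^2 - (trace)*lambda + det = 0
trace = -2 + -5 = -7
det = -2*-5 - 3*1 = 7
discriminant = (-7)^2 - 4*(7) = 21
spectral radius = max |eigenvalue| = 5.7913

5.7913


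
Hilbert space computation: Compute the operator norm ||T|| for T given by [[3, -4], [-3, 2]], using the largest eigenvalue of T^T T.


A^T A = [[18, -18], [-18, 20]]
trace(A^T A) = 38, det(A^T A) = 36
discriminant = 38^2 - 4*36 = 1300
Largest eigenvalue of A^T A = (trace + sqrt(disc))/2 = 37.0278
||T|| = sqrt(37.0278) = 6.0850

6.0850


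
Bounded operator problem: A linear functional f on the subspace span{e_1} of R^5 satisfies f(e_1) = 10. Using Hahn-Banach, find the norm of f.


The norm of f is given by ||f|| = sup_{||x||=1} |f(x)|.
On span{e_1}, ||e_1|| = 1, so ||f|| = |f(e_1)| / ||e_1||
= |10| / 1 = 10.0000

10.0000


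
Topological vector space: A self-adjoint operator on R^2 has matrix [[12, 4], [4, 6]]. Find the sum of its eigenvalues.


For a self-adjoint (symmetric) matrix, the eigenvalues are real.
The sum of eigenvalues equals the trace of the matrix.
trace = 12 + 6 = 18

18


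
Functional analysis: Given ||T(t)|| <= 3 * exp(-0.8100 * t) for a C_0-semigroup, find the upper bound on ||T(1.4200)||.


||T(1.4200)|| <= 3 * exp(-0.8100 * 1.4200)
= 3 * exp(-1.1502)
= 3 * 0.3166
= 0.9497

0.9497


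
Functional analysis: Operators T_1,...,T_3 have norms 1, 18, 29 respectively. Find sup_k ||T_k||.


By the Uniform Boundedness Principle, the supremum of norms is finite.
sup_k ||T_k|| = max(1, 18, 29) = 29

29


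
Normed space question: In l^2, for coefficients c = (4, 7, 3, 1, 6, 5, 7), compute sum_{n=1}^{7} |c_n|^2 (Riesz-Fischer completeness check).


sum |c_n|^2 = 4^2 + 7^2 + 3^2 + 1^2 + 6^2 + 5^2 + 7^2
= 16 + 49 + 9 + 1 + 36 + 25 + 49
= 185

185


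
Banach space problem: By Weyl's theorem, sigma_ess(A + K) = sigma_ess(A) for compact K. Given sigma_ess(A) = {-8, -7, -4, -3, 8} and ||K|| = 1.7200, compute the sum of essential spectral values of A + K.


By Weyl's theorem, the essential spectrum is invariant under compact perturbations.
sigma_ess(A + K) = sigma_ess(A) = {-8, -7, -4, -3, 8}
Sum = -8 + -7 + -4 + -3 + 8 = -14

-14


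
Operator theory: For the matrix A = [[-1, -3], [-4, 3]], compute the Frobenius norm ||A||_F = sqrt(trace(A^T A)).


||A||_F^2 = sum a_ij^2
= (-1)^2 + (-3)^2 + (-4)^2 + 3^2
= 1 + 9 + 16 + 9 = 35
||A||_F = sqrt(35) = 5.9161

5.9161


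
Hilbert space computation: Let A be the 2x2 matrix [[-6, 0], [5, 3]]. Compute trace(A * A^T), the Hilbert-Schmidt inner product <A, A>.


trace(A * A^T) = sum of squares of all entries
= (-6)^2 + 0^2 + 5^2 + 3^2
= 36 + 0 + 25 + 9
= 70

70


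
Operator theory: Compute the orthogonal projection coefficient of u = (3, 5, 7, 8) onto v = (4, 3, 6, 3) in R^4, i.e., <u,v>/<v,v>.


Computing <u,v> = 3*4 + 5*3 + 7*6 + 8*3 = 93
Computing <v,v> = 4^2 + 3^2 + 6^2 + 3^2 = 70
Projection coefficient = 93/70 = 1.3286

1.3286


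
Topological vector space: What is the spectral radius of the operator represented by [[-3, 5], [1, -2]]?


For a 2x2 matrix, eigenvalues satisfy lambda^2 - (trace)*lambda + det = 0
trace = -3 + -2 = -5
det = -3*-2 - 5*1 = 1
discriminant = (-5)^2 - 4*(1) = 21
spectral radius = max |eigenvalue| = 4.7913

4.7913


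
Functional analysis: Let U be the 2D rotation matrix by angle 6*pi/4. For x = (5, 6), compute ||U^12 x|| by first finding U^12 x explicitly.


U is a rotation by theta = 6*pi/4
U^12 = rotation by 12*theta = 72*pi/4 = 0*pi/4 (mod 2*pi)
cos(0*pi/4) = 1.0000, sin(0*pi/4) = 0.0000
U^12 x = (1.0000 * 5 - 0.0000 * 6, 0.0000 * 5 + 1.0000 * 6)
= (5.0000, 6.0000)
||U^12 x|| = sqrt(5.0000^2 + 6.0000^2) = sqrt(61.0000) = 7.8102

7.8102


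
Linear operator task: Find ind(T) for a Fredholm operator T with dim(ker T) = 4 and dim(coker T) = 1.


The Fredholm index is defined as ind(T) = dim(ker T) - dim(coker T)
= 4 - 1
= 3

3


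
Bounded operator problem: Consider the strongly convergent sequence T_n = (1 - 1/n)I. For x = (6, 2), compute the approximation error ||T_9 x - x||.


T_9 x - x = (1 - 1/9)x - x = -x/9
||x|| = sqrt(40) = 6.3246
||T_9 x - x|| = ||x||/9 = 6.3246/9 = 0.7027

0.7027


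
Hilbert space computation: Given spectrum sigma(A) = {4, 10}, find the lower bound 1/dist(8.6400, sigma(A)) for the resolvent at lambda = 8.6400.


dist(8.6400, {4, 10}) = min(|8.6400 - 4|, |8.6400 - 10|)
= min(4.6400, 1.3600) = 1.3600
Resolvent bound = 1/1.3600 = 0.7353

0.7353


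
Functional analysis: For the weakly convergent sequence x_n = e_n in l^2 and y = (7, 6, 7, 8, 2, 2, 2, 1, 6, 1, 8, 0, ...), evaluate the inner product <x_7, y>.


x_7 = e_7 is the standard basis vector with 1 in position 7.
<x_7, y> = y_7 = 2
As n -> infinity, <x_n, y> -> 0, confirming weak convergence of (x_n) to 0.

2


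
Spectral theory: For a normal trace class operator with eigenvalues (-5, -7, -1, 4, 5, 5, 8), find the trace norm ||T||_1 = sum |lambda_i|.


For a normal operator, singular values equal |eigenvalues|.
Trace norm = sum |lambda_i| = 5 + 7 + 1 + 4 + 5 + 5 + 8
= 35

35


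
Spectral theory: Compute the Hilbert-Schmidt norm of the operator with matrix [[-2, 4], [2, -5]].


The Hilbert-Schmidt norm is sqrt(sum of squares of all entries).
Sum of squares = (-2)^2 + 4^2 + 2^2 + (-5)^2
= 4 + 16 + 4 + 25 = 49
||T||_HS = sqrt(49) = 7.0000

7.0000


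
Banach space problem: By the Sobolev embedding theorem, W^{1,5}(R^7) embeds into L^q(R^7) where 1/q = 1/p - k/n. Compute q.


Using the Sobolev embedding formula: 1/q = 1/p - k/n
1/q = 1/5 - 1/7 = 2/35
q = 1/(2/35) = 35/2 = 17.5000

17.5000


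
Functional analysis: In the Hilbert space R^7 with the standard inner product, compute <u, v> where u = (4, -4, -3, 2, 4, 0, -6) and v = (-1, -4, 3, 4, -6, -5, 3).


Computing the standard inner product <u, v> = sum u_i * v_i
= 4*-1 + -4*-4 + -3*3 + 2*4 + 4*-6 + 0*-5 + -6*3
= -4 + 16 + -9 + 8 + -24 + 0 + -18
= -31

-31


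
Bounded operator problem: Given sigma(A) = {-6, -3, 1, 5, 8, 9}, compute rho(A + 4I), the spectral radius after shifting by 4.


Spectrum of A + 4I = {-2, 1, 5, 9, 12, 13}
Spectral radius = max |lambda| over the shifted spectrum
= max(2, 1, 5, 9, 12, 13) = 13

13


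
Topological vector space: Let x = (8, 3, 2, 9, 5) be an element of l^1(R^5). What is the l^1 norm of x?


The l^1 norm equals the sum of absolute values of all components.
||x||_1 = 8 + 3 + 2 + 9 + 5
= 27

27.0000


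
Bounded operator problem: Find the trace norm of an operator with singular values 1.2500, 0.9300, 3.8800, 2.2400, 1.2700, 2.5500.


The nuclear norm is the sum of all singular values.
||T||_1 = 1.2500 + 0.9300 + 3.8800 + 2.2400 + 1.2700 + 2.5500
= 12.1200

12.1200


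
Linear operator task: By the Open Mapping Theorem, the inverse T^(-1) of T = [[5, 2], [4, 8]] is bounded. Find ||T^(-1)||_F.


det(T) = 5*8 - 2*4 = 32
T^(-1) = (1/32) * [[8, -2], [-4, 5]] = [[0.2500, -0.0625], [-0.1250, 0.1562]]
||T^(-1)||_F^2 = 0.2500^2 + (-0.0625)^2 + (-0.1250)^2 + 0.1562^2 = 0.1064
||T^(-1)||_F = sqrt(0.1064) = 0.3263

0.3263


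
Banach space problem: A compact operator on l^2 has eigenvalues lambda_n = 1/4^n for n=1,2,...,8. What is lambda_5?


The eigenvalue formula gives lambda_5 = 1/4^5
= 1/1024
= 9.7656e-04

9.7656e-04


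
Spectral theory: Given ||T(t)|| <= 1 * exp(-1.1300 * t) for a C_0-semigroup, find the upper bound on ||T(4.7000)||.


||T(4.7000)|| <= 1 * exp(-1.1300 * 4.7000)
= 1 * exp(-5.3110)
= 1 * 0.0049
= 0.0049

0.0049


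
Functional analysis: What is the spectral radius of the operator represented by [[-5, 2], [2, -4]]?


For a 2x2 matrix, eigenvalues satisfy lambda^2 - (trace)*lambda + det = 0
trace = -5 + -4 = -9
det = -5*-4 - 2*2 = 16
discriminant = (-9)^2 - 4*(16) = 17
spectral radius = max |eigenvalue| = 6.5616

6.5616


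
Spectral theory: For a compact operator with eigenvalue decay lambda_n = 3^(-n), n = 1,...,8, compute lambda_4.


The eigenvalue formula gives lambda_4 = 1/3^4
= 1/81
= 0.0123

0.0123


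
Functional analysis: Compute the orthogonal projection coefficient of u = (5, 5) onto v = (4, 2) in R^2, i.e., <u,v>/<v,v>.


Computing <u,v> = 5*4 + 5*2 = 30
Computing <v,v> = 4^2 + 2^2 = 20
Projection coefficient = 30/20 = 1.5000

1.5000


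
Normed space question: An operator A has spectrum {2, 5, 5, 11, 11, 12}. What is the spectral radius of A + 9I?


Spectrum of A + 9I = {11, 14, 14, 20, 20, 21}
Spectral radius = max |lambda| over the shifted spectrum
= max(11, 14, 14, 20, 20, 21) = 21

21


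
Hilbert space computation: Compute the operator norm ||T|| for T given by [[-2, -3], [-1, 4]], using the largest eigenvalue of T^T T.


A^T A = [[5, 2], [2, 25]]
trace(A^T A) = 30, det(A^T A) = 121
discriminant = 30^2 - 4*121 = 416
Largest eigenvalue of A^T A = (trace + sqrt(disc))/2 = 25.1980
||T|| = sqrt(25.1980) = 5.0198

5.0198


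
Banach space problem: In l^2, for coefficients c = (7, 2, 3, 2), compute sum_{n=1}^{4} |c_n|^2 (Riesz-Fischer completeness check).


sum |c_n|^2 = 7^2 + 2^2 + 3^2 + 2^2
= 49 + 4 + 9 + 4
= 66

66


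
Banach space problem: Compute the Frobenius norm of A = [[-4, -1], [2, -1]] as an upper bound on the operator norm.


||A||_F^2 = sum a_ij^2
= (-4)^2 + (-1)^2 + 2^2 + (-1)^2
= 16 + 1 + 4 + 1 = 22
||A||_F = sqrt(22) = 4.6904

4.6904


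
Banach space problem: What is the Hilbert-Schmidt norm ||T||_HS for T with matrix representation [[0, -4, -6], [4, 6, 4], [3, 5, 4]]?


The Hilbert-Schmidt norm is sqrt(sum of squares of all entries).
Sum of squares = 0^2 + (-4)^2 + (-6)^2 + 4^2 + 6^2 + 4^2 + 3^2 + 5^2 + 4^2
= 0 + 16 + 36 + 16 + 36 + 16 + 9 + 25 + 16 = 170
||T||_HS = sqrt(170) = 13.0384

13.0384


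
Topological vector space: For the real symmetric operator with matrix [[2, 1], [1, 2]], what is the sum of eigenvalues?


For a self-adjoint (symmetric) matrix, the eigenvalues are real.
The sum of eigenvalues equals the trace of the matrix.
trace = 2 + 2 = 4

4


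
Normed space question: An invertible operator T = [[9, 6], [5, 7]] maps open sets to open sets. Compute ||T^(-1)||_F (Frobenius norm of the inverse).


det(T) = 9*7 - 6*5 = 33
T^(-1) = (1/33) * [[7, -6], [-5, 9]] = [[0.2121, -0.1818], [-0.1515, 0.2727]]
||T^(-1)||_F^2 = 0.2121^2 + (-0.1818)^2 + (-0.1515)^2 + 0.2727^2 = 0.1754
||T^(-1)||_F = sqrt(0.1754) = 0.4188

0.4188


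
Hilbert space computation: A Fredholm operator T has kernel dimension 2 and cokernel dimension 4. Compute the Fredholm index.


The Fredholm index is defined as ind(T) = dim(ker T) - dim(coker T)
= 2 - 4
= -2

-2


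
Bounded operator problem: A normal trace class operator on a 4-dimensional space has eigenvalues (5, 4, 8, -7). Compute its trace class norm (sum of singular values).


For a normal operator, singular values equal |eigenvalues|.
Trace norm = sum |lambda_i| = 5 + 4 + 8 + 7
= 24

24


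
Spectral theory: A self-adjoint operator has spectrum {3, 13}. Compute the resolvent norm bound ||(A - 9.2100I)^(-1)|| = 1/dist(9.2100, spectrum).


dist(9.2100, {3, 13}) = min(|9.2100 - 3|, |9.2100 - 13|)
= min(6.2100, 3.7900) = 3.7900
Resolvent bound = 1/3.7900 = 0.2639

0.2639


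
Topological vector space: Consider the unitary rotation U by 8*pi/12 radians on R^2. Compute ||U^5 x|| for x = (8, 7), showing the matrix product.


U is a rotation by theta = 8*pi/12
U^5 = rotation by 5*theta = 40*pi/12 = 16*pi/12 (mod 2*pi)
cos(16*pi/12) = -0.5000, sin(16*pi/12) = -0.8660
U^5 x = (-0.5000 * 8 - -0.8660 * 7, -0.8660 * 8 + -0.5000 * 7)
= (2.0622, -10.4282)
||U^5 x|| = sqrt(2.0622^2 + (-10.4282)^2) = sqrt(113.0000) = 10.6301

10.6301


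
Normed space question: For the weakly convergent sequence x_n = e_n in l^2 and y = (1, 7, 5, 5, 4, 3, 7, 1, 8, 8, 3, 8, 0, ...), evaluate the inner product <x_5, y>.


x_5 = e_5 is the standard basis vector with 1 in position 5.
<x_5, y> = y_5 = 4
As n -> infinity, <x_n, y> -> 0, confirming weak convergence of (x_n) to 0.

4


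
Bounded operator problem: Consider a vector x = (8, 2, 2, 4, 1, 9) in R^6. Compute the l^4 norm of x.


The l^4 norm = (sum |x_i|^4)^(1/4)
Sum of 4th powers = 4096 + 16 + 16 + 256 + 1 + 6561 = 10946
||x||_4 = (10946)^(1/4) = 10.2285

10.2285


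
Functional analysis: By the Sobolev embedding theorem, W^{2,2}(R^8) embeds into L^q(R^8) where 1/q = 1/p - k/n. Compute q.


Using the Sobolev embedding formula: 1/q = 1/p - k/n
1/q = 1/2 - 2/8 = 1/4
q = 1/(1/4) = 4

4.0000


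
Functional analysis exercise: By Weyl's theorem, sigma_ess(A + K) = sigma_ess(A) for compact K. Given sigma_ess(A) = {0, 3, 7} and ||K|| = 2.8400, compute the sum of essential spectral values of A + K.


By Weyl's theorem, the essential spectrum is invariant under compact perturbations.
sigma_ess(A + K) = sigma_ess(A) = {0, 3, 7}
Sum = 0 + 3 + 7 = 10

10


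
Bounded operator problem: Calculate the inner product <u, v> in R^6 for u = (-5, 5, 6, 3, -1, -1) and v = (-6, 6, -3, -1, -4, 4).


Computing the standard inner product <u, v> = sum u_i * v_i
= -5*-6 + 5*6 + 6*-3 + 3*-1 + -1*-4 + -1*4
= 30 + 30 + -18 + -3 + 4 + -4
= 39

39


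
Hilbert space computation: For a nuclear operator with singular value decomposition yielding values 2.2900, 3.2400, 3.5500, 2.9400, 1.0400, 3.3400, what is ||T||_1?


The nuclear norm is the sum of all singular values.
||T||_1 = 2.2900 + 3.2400 + 3.5500 + 2.9400 + 1.0400 + 3.3400
= 16.4000

16.4000


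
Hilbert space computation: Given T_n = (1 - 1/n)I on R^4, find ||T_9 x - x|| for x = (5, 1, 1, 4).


T_9 x - x = (1 - 1/9)x - x = -x/9
||x|| = sqrt(43) = 6.5574
||T_9 x - x|| = ||x||/9 = 6.5574/9 = 0.7286

0.7286


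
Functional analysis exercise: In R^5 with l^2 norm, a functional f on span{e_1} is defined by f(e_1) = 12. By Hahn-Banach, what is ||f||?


The norm of f is given by ||f|| = sup_{||x||=1} |f(x)|.
On span{e_1}, ||e_1|| = 1, so ||f|| = |f(e_1)| / ||e_1||
= |12| / 1 = 12.0000

12.0000


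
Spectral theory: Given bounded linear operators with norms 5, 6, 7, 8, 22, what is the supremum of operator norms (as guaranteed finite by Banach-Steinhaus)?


By the Uniform Boundedness Principle, the supremum of norms is finite.
sup_k ||T_k|| = max(5, 6, 7, 8, 22) = 22

22


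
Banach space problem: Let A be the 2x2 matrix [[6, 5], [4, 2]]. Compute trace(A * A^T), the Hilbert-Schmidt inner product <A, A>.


trace(A * A^T) = sum of squares of all entries
= 6^2 + 5^2 + 4^2 + 2^2
= 36 + 25 + 16 + 4
= 81

81


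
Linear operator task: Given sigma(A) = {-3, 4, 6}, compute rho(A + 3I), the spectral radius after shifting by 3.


Spectrum of A + 3I = {0, 7, 9}
Spectral radius = max |lambda| over the shifted spectrum
= max(0, 7, 9) = 9

9


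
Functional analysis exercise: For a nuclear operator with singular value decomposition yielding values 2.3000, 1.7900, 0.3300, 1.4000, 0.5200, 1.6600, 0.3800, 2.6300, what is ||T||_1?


The nuclear norm is the sum of all singular values.
||T||_1 = 2.3000 + 1.7900 + 0.3300 + 1.4000 + 0.5200 + 1.6600 + 0.3800 + 2.6300
= 11.0100

11.0100


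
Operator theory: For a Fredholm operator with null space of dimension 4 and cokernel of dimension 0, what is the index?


The Fredholm index is defined as ind(T) = dim(ker T) - dim(coker T)
= 4 - 0
= 4

4


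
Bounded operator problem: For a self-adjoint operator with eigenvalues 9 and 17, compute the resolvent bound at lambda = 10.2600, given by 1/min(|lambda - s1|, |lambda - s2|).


dist(10.2600, {9, 17}) = min(|10.2600 - 9|, |10.2600 - 17|)
= min(1.2600, 6.7400) = 1.2600
Resolvent bound = 1/1.2600 = 0.7937

0.7937


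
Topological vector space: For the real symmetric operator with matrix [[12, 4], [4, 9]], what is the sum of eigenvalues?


For a self-adjoint (symmetric) matrix, the eigenvalues are real.
The sum of eigenvalues equals the trace of the matrix.
trace = 12 + 9 = 21

21


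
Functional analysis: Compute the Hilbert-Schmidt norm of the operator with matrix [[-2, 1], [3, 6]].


The Hilbert-Schmidt norm is sqrt(sum of squares of all entries).
Sum of squares = (-2)^2 + 1^2 + 3^2 + 6^2
= 4 + 1 + 9 + 36 = 50
||T||_HS = sqrt(50) = 7.0711

7.0711


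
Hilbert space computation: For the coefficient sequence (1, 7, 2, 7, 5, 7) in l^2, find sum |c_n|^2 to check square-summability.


sum |c_n|^2 = 1^2 + 7^2 + 2^2 + 7^2 + 5^2 + 7^2
= 1 + 49 + 4 + 49 + 25 + 49
= 177

177


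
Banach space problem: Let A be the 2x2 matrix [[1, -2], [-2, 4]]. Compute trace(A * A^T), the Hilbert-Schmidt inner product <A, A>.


trace(A * A^T) = sum of squares of all entries
= 1^2 + (-2)^2 + (-2)^2 + 4^2
= 1 + 4 + 4 + 16
= 25

25


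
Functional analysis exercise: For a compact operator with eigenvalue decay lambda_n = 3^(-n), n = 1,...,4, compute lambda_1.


The eigenvalue formula gives lambda_1 = 1/3^1
= 1/3
= 0.3333

0.3333


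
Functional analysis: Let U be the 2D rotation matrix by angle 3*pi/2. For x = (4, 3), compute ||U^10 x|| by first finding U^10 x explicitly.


U is a rotation by theta = 3*pi/2
U^10 = rotation by 10*theta = 30*pi/2 = 2*pi/2 (mod 2*pi)
cos(2*pi/2) = -1.0000, sin(2*pi/2) = 0.0000
U^10 x = (-1.0000 * 4 - 0.0000 * 3, 0.0000 * 4 + -1.0000 * 3)
= (-4.0000, -3.0000)
||U^10 x|| = sqrt((-4.0000)^2 + (-3.0000)^2) = sqrt(25.0000) = 5.0000

5.0000


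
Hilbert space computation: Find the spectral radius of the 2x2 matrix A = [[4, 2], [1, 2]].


For a 2x2 matrix, eigenvalues satisfy lambda^2 - (trace)*lambda + det = 0
trace = 4 + 2 = 6
det = 4*2 - 2*1 = 6
discriminant = 6^2 - 4*(6) = 12
spectral radius = max |eigenvalue| = 4.7321

4.7321


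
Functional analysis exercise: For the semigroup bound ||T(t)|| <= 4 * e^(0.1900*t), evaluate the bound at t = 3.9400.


||T(3.9400)|| <= 4 * exp(0.1900 * 3.9400)
= 4 * exp(0.7486)
= 4 * 2.1140
= 8.4562

8.4562


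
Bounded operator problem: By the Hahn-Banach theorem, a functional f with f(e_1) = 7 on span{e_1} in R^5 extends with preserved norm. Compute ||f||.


The norm of f is given by ||f|| = sup_{||x||=1} |f(x)|.
On span{e_1}, ||e_1|| = 1, so ||f|| = |f(e_1)| / ||e_1||
= |7| / 1 = 7.0000

7.0000


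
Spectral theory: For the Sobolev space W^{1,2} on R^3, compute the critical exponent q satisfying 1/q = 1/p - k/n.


Using the Sobolev embedding formula: 1/q = 1/p - k/n
1/q = 1/2 - 1/3 = 1/6
q = 1/(1/6) = 6

6.0000


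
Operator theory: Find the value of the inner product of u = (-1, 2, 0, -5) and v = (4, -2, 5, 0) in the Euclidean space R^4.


Computing the standard inner product <u, v> = sum u_i * v_i
= -1*4 + 2*-2 + 0*5 + -5*0
= -4 + -4 + 0 + 0
= -8

-8


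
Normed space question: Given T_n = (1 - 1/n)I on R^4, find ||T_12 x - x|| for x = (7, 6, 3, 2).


T_12 x - x = (1 - 1/12)x - x = -x/12
||x|| = sqrt(98) = 9.8995
||T_12 x - x|| = ||x||/12 = 9.8995/12 = 0.8250

0.8250


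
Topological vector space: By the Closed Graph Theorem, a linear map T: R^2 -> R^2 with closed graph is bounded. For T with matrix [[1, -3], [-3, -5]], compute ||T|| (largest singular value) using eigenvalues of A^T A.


A^T A = [[10, 12], [12, 34]]
trace(A^T A) = 44, det(A^T A) = 196
discriminant = 44^2 - 4*196 = 1152
Largest eigenvalue of A^T A = (trace + sqrt(disc))/2 = 38.9706
||T|| = sqrt(38.9706) = 6.2426

6.2426


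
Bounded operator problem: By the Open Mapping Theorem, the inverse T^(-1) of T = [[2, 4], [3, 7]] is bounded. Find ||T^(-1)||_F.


det(T) = 2*7 - 4*3 = 2
T^(-1) = (1/2) * [[7, -4], [-3, 2]] = [[3.5000, -2.0000], [-1.5000, 1.0000]]
||T^(-1)||_F^2 = 3.5000^2 + (-2.0000)^2 + (-1.5000)^2 + 1.0000^2 = 19.5000
||T^(-1)||_F = sqrt(19.5000) = 4.4159

4.4159


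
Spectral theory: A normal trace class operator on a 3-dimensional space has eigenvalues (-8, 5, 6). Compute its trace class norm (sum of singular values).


For a normal operator, singular values equal |eigenvalues|.
Trace norm = sum |lambda_i| = 8 + 5 + 6
= 19

19


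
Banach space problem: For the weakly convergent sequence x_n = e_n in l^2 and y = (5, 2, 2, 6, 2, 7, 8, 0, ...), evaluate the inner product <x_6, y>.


x_6 = e_6 is the standard basis vector with 1 in position 6.
<x_6, y> = y_6 = 7
As n -> infinity, <x_n, y> -> 0, confirming weak convergence of (x_n) to 0.

7


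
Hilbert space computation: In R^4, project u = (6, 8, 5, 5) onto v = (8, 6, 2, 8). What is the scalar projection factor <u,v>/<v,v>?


Computing <u,v> = 6*8 + 8*6 + 5*2 + 5*8 = 146
Computing <v,v> = 8^2 + 6^2 + 2^2 + 8^2 = 168
Projection coefficient = 146/168 = 0.8690

0.8690


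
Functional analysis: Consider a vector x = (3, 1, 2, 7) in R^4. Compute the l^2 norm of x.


The l^2 norm = (sum |x_i|^2)^(1/2)
Sum of 2th powers = 9 + 1 + 4 + 49 = 63
||x||_2 = (63)^(1/2) = 7.9373

7.9373


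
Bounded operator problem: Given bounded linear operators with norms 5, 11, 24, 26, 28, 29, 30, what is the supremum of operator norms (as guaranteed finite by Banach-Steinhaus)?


By the Uniform Boundedness Principle, the supremum of norms is finite.
sup_k ||T_k|| = max(5, 11, 24, 26, 28, 29, 30) = 30

30


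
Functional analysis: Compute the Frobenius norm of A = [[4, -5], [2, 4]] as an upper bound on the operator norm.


||A||_F^2 = sum a_ij^2
= 4^2 + (-5)^2 + 2^2 + 4^2
= 16 + 25 + 4 + 16 = 61
||A||_F = sqrt(61) = 7.8102

7.8102


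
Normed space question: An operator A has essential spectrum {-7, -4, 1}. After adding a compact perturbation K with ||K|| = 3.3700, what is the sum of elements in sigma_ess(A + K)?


By Weyl's theorem, the essential spectrum is invariant under compact perturbations.
sigma_ess(A + K) = sigma_ess(A) = {-7, -4, 1}
Sum = -7 + -4 + 1 = -10

-10


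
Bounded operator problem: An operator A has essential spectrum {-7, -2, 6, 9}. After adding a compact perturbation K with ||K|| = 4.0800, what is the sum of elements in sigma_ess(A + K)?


By Weyl's theorem, the essential spectrum is invariant under compact perturbations.
sigma_ess(A + K) = sigma_ess(A) = {-7, -2, 6, 9}
Sum = -7 + -2 + 6 + 9 = 6

6


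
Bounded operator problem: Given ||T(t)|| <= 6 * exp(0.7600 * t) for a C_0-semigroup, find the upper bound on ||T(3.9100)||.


||T(3.9100)|| <= 6 * exp(0.7600 * 3.9100)
= 6 * exp(2.9716)
= 6 * 19.5231
= 117.1388

117.1388


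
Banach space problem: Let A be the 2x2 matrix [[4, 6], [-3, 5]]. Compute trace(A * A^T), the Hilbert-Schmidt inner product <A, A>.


trace(A * A^T) = sum of squares of all entries
= 4^2 + 6^2 + (-3)^2 + 5^2
= 16 + 36 + 9 + 25
= 86

86


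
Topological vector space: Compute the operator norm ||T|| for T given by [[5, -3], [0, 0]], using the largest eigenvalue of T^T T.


A^T A = [[25, -15], [-15, 9]]
trace(A^T A) = 34, det(A^T A) = 0
discriminant = 34^2 - 4*0 = 1156
Largest eigenvalue of A^T A = (trace + sqrt(disc))/2 = 34.0000
||T|| = sqrt(34.0000) = 5.8310

5.8310


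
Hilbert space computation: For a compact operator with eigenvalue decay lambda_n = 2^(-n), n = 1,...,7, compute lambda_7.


The eigenvalue formula gives lambda_7 = 1/2^7
= 1/128
= 0.0078

0.0078


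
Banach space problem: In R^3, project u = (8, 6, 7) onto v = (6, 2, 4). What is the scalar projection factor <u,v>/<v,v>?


Computing <u,v> = 8*6 + 6*2 + 7*4 = 88
Computing <v,v> = 6^2 + 2^2 + 4^2 = 56
Projection coefficient = 88/56 = 1.5714

1.5714


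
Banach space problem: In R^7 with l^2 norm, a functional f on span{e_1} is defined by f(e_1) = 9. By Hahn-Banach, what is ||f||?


The norm of f is given by ||f|| = sup_{||x||=1} |f(x)|.
On span{e_1}, ||e_1|| = 1, so ||f|| = |f(e_1)| / ||e_1||
= |9| / 1 = 9.0000

9.0000


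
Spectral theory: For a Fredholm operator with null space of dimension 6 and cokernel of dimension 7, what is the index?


The Fredholm index is defined as ind(T) = dim(ker T) - dim(coker T)
= 6 - 7
= -1

-1


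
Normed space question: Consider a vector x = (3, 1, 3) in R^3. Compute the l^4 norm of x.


The l^4 norm = (sum |x_i|^4)^(1/4)
Sum of 4th powers = 81 + 1 + 81 = 163
||x||_4 = (163)^(1/4) = 3.5731

3.5731


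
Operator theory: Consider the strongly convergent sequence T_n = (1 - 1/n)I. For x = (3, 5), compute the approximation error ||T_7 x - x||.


T_7 x - x = (1 - 1/7)x - x = -x/7
||x|| = sqrt(34) = 5.8310
||T_7 x - x|| = ||x||/7 = 5.8310/7 = 0.8330

0.8330


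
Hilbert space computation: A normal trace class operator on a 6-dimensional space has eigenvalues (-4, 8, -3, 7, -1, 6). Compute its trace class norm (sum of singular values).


For a normal operator, singular values equal |eigenvalues|.
Trace norm = sum |lambda_i| = 4 + 8 + 3 + 7 + 1 + 6
= 29

29


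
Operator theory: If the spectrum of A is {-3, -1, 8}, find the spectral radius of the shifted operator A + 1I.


Spectrum of A + 1I = {-2, 0, 9}
Spectral radius = max |lambda| over the shifted spectrum
= max(2, 0, 9) = 9

9


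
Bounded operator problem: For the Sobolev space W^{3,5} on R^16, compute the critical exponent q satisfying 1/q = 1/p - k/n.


Using the Sobolev embedding formula: 1/q = 1/p - k/n
1/q = 1/5 - 3/16 = 1/80
q = 1/(1/80) = 80

80.0000


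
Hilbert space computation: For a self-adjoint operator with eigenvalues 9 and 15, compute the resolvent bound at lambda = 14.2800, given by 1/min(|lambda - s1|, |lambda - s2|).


dist(14.2800, {9, 15}) = min(|14.2800 - 9|, |14.2800 - 15|)
= min(5.2800, 0.7200) = 0.7200
Resolvent bound = 1/0.7200 = 1.3889

1.3889


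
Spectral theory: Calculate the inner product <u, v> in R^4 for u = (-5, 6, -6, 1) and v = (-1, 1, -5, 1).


Computing the standard inner product <u, v> = sum u_i * v_i
= -5*-1 + 6*1 + -6*-5 + 1*1
= 5 + 6 + 30 + 1
= 42

42


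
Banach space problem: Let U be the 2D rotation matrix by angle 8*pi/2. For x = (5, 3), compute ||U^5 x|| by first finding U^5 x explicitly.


U is a rotation by theta = 8*pi/2
U^5 = rotation by 5*theta = 40*pi/2 = 0*pi/2 (mod 2*pi)
cos(0*pi/2) = 1.0000, sin(0*pi/2) = 0.0000
U^5 x = (1.0000 * 5 - 0.0000 * 3, 0.0000 * 5 + 1.0000 * 3)
= (5.0000, 3.0000)
||U^5 x|| = sqrt(5.0000^2 + 3.0000^2) = sqrt(34.0000) = 5.8310

5.8310


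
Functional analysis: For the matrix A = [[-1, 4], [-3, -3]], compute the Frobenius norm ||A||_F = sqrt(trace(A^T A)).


||A||_F^2 = sum a_ij^2
= (-1)^2 + 4^2 + (-3)^2 + (-3)^2
= 1 + 16 + 9 + 9 = 35
||A||_F = sqrt(35) = 5.9161

5.9161
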